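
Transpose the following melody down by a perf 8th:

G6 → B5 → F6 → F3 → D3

A perfect octave down from G6 gives G5.
B5: an octave down reaches B, and 12 semitones makes it B4.
F6 down a perfect octave is F5.
A perfect octave down from F3 gives F2.
D3: an octave down reaches D, and 12 semitones makes it D2.

G5 B4 F5 F2 D2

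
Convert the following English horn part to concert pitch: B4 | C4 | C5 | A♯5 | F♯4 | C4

Written C4 on the English horn sounds as F3, a perfect fifth lower; apply that shift to every note.
B4 → E4
C4 → F3
C5 → F4
A#5 → D#5
F#4 → B3
C4 → F3

E4 F3 F4 D#5 B3 F3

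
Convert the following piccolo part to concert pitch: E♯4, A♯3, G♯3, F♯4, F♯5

E#5 A#4 G#4 F#5 F#6

The piccolo sounds a perfect octave above written, so transpose each written note up a perfect octave.
E#4 becomes E#5
A#3 becomes A#4
G#3 becomes G#4
F#4 becomes F#5
F#5 becomes F#6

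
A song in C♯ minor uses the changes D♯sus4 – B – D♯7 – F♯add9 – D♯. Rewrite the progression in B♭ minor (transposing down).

Csus4 Ab C7 Ebadd9 C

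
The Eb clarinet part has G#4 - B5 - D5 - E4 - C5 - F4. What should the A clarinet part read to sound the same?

D5 F6 Ab5 Bb4 Gb5 Cb5

First find concert pitch: the Eb clarinet sounds a minor third above written, so G#4 B5 D5 E4 C5 F4 sounds B4 D6 F5 G4 Eb5 Ab4.
Then write for A clarinet: it sounds a minor third below written, so the part must be a minor third above concert.
B4 → D5
D6 → F6
F5 → Ab5
G4 → Bb4
Eb5 → Gb5
Ab4 → Cb5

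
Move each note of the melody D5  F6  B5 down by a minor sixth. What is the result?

D5 down a minor sixth is F#4.
F6 down a minor sixth is A5.
B5: a sixth down reaches D, and 8 semitones makes it D#5.

F#4 A5 D#5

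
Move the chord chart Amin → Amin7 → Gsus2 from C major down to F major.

Dmin Dmin7 Csus2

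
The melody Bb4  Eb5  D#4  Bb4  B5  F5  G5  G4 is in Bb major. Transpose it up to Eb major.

Bb major to Eb major up is a perfect fourth, so every note moves up by that interval.
Bb4 -> Eb5
Eb5 -> Ab5
D#4 -> G#4
Bb4 -> Eb5
B5 -> E6
F5 -> Bb5
G5 -> C6
G4 -> C5

Eb5 Ab5 G#4 Eb5 E6 Bb5 C6 C5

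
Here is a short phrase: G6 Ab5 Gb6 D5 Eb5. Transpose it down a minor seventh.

A5 Bb4 Ab5 E4 F4

G6: a seventh down reaches A, and 10 semitones makes it A5.
Ab5 down a minor seventh is Bb4.
A minor seventh down from Gb6 gives Ab5.
D5 down a minor seventh is E4.
A minor seventh down from Eb5 gives F4.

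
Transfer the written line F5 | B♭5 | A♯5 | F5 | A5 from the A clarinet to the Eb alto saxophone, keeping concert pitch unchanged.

B5 E6 D##6 B5 D#6

First find concert pitch: the A clarinet sounds a minor third below written, so F5 B♭5 A♯5 F5 A5 sounds D5 G5 F##5 D5 F#5.
Then write for Eb alto saxophone: it sounds a major sixth below written, so the part must be a major sixth above concert.
D5 → B5
G5 → E6
F##5 → D##6
D5 → B5
F#5 → D#6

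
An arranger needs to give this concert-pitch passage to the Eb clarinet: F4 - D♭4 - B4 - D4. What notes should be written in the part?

Written C4 sounds as Eb4 on the Eb clarinet, so concert pitches are written a minor third down.
F4 → D4
Db4 → Bb3
B4 → G#4
D4 → B3

D4 Bb3 G#4 B3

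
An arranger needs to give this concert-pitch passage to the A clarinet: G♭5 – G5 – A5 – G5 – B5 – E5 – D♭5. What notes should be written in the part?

Written C4 sounds as A3 on the A clarinet, so concert pitches are written a minor third up.
Gb5 -> Bbb5
G5 -> Bb5
A5 -> C6
G5 -> Bb5
B5 -> D6
E5 -> G5
Db5 -> Fb5

Bbb5 Bb5 C6 Bb5 D6 G5 Fb5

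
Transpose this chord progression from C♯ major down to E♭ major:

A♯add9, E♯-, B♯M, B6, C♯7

Cadd9 G- DM Db6 Eb7

C♯ major down to E♭ major is an augmented sixth; each chord root moves by that interval while the quality stays the same.
A♯add9: root A♯ down an augmented sixth → C, giving Cadd9.
E♯-: root E♯ down an augmented sixth → G, giving G-.
B♯M: root B♯ down an augmented sixth → D, giving DM.
B6: root B down an augmented sixth → Db, giving Db6.
C♯7: root C♯ down an augmented sixth → Eb, giving Eb7.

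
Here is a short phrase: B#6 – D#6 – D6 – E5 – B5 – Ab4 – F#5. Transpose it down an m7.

C##6 E#5 E5 F#4 C#5 Bb3 G#4

B#6 -> C##6
D#6 -> E#5
D6 -> E5
E5 -> F#4
B5 -> C#5
Ab4 -> Bb3
F#5 -> G#4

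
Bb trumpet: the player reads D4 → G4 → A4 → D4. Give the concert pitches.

C4 F4 G4 C4

Written C4 on the Bb trumpet sounds as Bb3, a major second lower; apply that shift to every note.
D4 gives C4
G4 gives F4
A4 gives G4
D4 gives C4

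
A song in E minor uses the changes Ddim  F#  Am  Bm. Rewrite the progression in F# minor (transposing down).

Edim G# Bm C#m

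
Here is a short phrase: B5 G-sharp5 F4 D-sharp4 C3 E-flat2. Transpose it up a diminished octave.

B5 to Bb6
G#5 to G6
F4 to Fb5
D#4 to D5
C3 to Cb4
Eb2 to Ebb3

Bb6 G6 Fb5 D5 Cb4 Ebb3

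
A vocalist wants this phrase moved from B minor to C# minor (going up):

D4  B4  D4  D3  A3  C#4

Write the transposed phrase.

B minor to C# minor up is a major second, so every note moves up by that interval.
D4 becomes E4
B4 becomes C#5
D4 becomes E4
D3 becomes E3
A3 becomes B3
C#4 becomes D#4

E4 C#5 E4 E3 B3 D#4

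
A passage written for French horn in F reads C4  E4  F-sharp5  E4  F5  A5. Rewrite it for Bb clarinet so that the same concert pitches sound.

G3 B3 C#5 B3 C5 E5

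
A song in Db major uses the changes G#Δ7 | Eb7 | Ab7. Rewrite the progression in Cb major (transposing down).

Db major down to Cb major is a major second; each chord root moves by that interval while the quality stays the same.
G#Δ7: root G# down a major second → F#, giving F#Δ7.
Eb7: root Eb down a major second → Db, giving Db7.
Ab7: root Ab down a major second → Gb, giving Gb7.

F#Δ7 Db7 Gb7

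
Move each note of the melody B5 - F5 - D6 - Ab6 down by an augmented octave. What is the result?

B5 down an augmented octave is Bb4.
F5 down an augmented octave is Fb4.
D6 down an augmented octave is Db5.
Ab6: an octave down reaches A, and 13 semitones makes it Abb5.

Bb4 Fb4 Db5 Abb5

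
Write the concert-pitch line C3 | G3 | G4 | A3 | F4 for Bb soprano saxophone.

Written C4 sounds as Bb3 on the Bb soprano saxophone, so concert pitches are written a major second up.
C3 → D3
G3 → A3
G4 → A4
A3 → B3
F4 → G4

D3 A3 A4 B3 G4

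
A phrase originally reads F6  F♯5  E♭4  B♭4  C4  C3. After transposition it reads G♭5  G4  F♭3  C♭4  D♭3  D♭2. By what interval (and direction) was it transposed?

From F6 to Gb5 is 7 letter names — a seventh of some quality.
Gb5 to F6 is 11 semitones, which makes it a major seventh; the second version is lower, so the direction is down.
Checking another pair — C3 → Db2 — gives the same interval.

down a major seventh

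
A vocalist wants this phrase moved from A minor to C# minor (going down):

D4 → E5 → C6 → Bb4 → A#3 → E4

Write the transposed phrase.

F#3 G#4 E5 D4 C##3 G#3

From A down to C# is a minor sixth; apply that to each pitch.
D4 gives F#3
E5 gives G#4
C6 gives E5
Bb4 gives D4
A#3 gives C##3
E4 gives G#3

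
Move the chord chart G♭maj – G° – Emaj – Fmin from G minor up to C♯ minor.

G minor up to C♯ minor is an augmented fourth; each chord root moves by that interval while the quality stays the same.
G♭maj: root G♭ up an augmented fourth → C, giving Cmaj.
G°: root G up an augmented fourth → C#, giving C#°.
Emaj: root E up an augmented fourth → A#, giving A#maj.
Fmin: root F up an augmented fourth → B, giving Bmin.

Cmaj C#° A#maj Bmin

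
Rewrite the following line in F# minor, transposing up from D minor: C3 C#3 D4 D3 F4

E3 E#3 F#4 F#3 A4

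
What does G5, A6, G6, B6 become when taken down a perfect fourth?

G5 down a perfect fourth is D5.
A6: a fourth down reaches E, and 5 semitones makes it E6.
G6 down a perfect fourth is D6.
A perfect fourth down from B6 gives F#6.

D5 E6 D6 F#6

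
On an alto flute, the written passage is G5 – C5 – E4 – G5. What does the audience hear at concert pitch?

D5 G4 B3 D5

Written C4 on the alto flute sounds as G3, a perfect fourth lower; apply that shift to every note.
G5 → D5
C5 → G4
E4 → B3
G5 → D5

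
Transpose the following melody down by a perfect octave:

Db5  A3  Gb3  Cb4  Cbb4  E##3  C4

Db5 → Db4
A3 → A2
Gb3 → Gb2
Cb4 → Cb3
Cbb4 → Cbb3
E##3 → E##2
C4 → C3

Db4 A2 Gb2 Cb3 Cbb3 E##2 C3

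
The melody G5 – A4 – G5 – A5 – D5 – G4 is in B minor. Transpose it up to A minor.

B minor to A minor up is a minor seventh, so every note moves up by that interval.
G5 -> F6
A4 -> G5
G5 -> F6
A5 -> G6
D5 -> C6
G4 -> F5

F6 G5 F6 G6 C6 F5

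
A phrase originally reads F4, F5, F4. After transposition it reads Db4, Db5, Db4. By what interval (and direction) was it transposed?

down a major third

Take the first pair: F4 → Db4. F to D spans 3 letter names, so the interval is some kind of third.
Db4 to F4 is 4 semitones, which makes it a major third; the second version is lower, so the direction is down.
Checking another pair — F4 → Db4 — gives the same interval.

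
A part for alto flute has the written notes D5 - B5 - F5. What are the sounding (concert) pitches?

A4 F#5 C5

Written C4 on the alto flute sounds as G3, a perfect fourth lower; apply that shift to every note.
D5 to A4
B5 to F#5
F5 to C5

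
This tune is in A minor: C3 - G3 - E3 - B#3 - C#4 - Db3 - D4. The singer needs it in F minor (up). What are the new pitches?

Ab3 Eb4 C4 G#4 A4 Bbb3 Bb4

A minor to F minor up is a minor sixth, so every note moves up by that interval.
C3 to Ab3
G3 to Eb4
E3 to C4
B#3 to G#4
C#4 to A4
Db3 to Bbb3
D4 to Bb4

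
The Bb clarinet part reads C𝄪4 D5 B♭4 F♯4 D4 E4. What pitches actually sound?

Written C4 on the Bb clarinet sounds as Bb3, a major second lower; apply that shift to every note.
C##4 → B#3
D5 → C5
Bb4 → Ab4
F#4 → E4
D4 → C4
E4 → D4

B#3 C5 Ab4 E4 C4 D4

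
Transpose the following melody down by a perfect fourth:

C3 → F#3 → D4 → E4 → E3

C3 to G2
F#3 to C#3
D4 to A3
E4 to B3
E3 to B2

G2 C#3 A3 B3 B2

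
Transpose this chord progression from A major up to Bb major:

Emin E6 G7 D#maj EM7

A major up to Bb major is a minor second; each chord root moves by that interval while the quality stays the same.
Emin: root E up a minor second → F, giving Fmin.
E6: root E up a minor second → F, giving F6.
G7: root G up a minor second → Ab, giving Ab7.
D#maj: root D# up a minor second → E, giving Emaj.
EM7: root E up a minor second → F, giving FM7.

Fmin F6 Ab7 Emaj FM7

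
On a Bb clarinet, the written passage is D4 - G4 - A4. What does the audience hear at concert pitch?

C4 F4 G4

The Bb clarinet sounds a major second below written, so transpose each written note down a major second.
D4 to C4
G4 to F4
A4 to G4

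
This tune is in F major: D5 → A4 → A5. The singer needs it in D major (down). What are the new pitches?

B4 F#4 F#5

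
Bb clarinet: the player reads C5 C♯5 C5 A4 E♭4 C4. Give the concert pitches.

The Bb clarinet sounds a major second below written, so transpose each written note down a major second.
C5 -> Bb4
C#5 -> B4
C5 -> Bb4
A4 -> G4
Eb4 -> Db4
C4 -> Bb3

Bb4 B4 Bb4 G4 Db4 Bb3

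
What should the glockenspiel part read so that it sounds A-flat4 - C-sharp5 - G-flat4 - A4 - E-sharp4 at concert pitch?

Ab2 C#3 Gb2 A2 E#2

The glockenspiel sounds a perfect fifteenth above written, so the written part must be a perfect fifteenth below concert — transpose each note down.
Ab4 gives Ab2
C#5 gives C#3
Gb4 gives Gb2
A4 gives A2
E#4 gives E#2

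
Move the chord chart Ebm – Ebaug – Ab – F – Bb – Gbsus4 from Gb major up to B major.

Gb major up to B major is an augmented third; each chord root moves by that interval while the quality stays the same.
Ebm: root Eb up an augmented third → G#, giving G#m.
Ebaug: root Eb up an augmented third → G#, giving G#aug.
Ab: root Ab up an augmented third → C#, giving C#.
F: root F up an augmented third → A#, giving A#.
Bb: root Bb up an augmented third → D#, giving D#.
Gbsus4: root Gb up an augmented third → B, giving Bsus4.

G#m G#aug C# A# D# Bsus4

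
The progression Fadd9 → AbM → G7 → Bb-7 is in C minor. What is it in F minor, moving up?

Bbadd9 DbM C7 Eb-7

C minor up to F minor is a perfect fourth; each chord root moves by that interval while the quality stays the same.
Fadd9: root F up a perfect fourth → Bb, giving Bbadd9.
AbM: root Ab up a perfect fourth → Db, giving DbM.
G7: root G up a perfect fourth → C, giving C7.
Bb-7: root Bb up a perfect fourth → Eb, giving Eb-7.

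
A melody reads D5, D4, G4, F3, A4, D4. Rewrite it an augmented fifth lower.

Gb4 Gb3 Cb4 Bbb2 Db4 Gb3

D5 down an augmented fifth is Gb4.
D4 down an augmented fifth is Gb3.
G4: a fifth down reaches C, and 8 semitones makes it Cb4.
F3: a fifth down reaches B, and 8 semitones makes it Bbb2.
A4 down an augmented fifth is Db4.
D4: a fifth down reaches G, and 8 semitones makes it Gb3.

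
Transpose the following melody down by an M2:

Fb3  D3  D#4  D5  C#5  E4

Fb3 -> Ebb3
D3 -> C3
D#4 -> C#4
D5 -> C5
C#5 -> B4
E4 -> D4

Ebb3 C3 C#4 C5 B4 D4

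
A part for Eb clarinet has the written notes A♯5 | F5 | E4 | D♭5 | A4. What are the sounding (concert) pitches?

C#6 Ab5 G4 Fb5 C5

The Eb clarinet sounds a minor third above written, so transpose each written note up a minor third.
A#5 becomes C#6
F5 becomes Ab5
E4 becomes G4
Db5 becomes Fb5
A4 becomes C5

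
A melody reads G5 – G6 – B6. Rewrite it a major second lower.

F5 F6 A6

G5 down a major second is F5.
G6 down a major second is F6.
B6 down a major second is A6.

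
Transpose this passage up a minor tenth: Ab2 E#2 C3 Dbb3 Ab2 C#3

Ab2 -> Cb4
E#2 -> G#3
C3 -> Eb4
Dbb3 -> Fbb4
Ab2 -> Cb4
C#3 -> E4

Cb4 G#3 Eb4 Fbb4 Cb4 E4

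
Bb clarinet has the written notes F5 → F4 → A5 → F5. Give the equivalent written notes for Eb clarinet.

First find concert pitch: the Bb clarinet sounds a major second below written, so F5 F4 A5 F5 sounds Eb5 Eb4 G5 Eb5.
Then write for Eb clarinet: it sounds a minor third above written, so the part must be a minor third below concert.
Eb5 → C5
Eb4 → C4
G5 → E5
Eb5 → C5

C5 C4 E5 C5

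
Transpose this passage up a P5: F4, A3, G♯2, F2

C5 E4 D#3 C3

F4 up a perfect fifth is C5.
A perfect fifth up from A3 gives E4.
G#2: a fifth up reaches D, and 7 semitones makes it D#3.
A perfect fifth up from F2 gives C3.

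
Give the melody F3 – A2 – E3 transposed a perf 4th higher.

Bb3 D3 A3

F3 -> Bb3
A2 -> D3
E3 -> A3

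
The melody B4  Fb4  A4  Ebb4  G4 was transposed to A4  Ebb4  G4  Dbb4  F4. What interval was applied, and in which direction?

down a major second

From B4 to A4 is 2 letter names — a second of some quality.
A4 to B4 is 2 semitones, which makes it a major second; the second version is lower, so the direction is down.
Checking another pair — G4 → F4 — gives the same interval.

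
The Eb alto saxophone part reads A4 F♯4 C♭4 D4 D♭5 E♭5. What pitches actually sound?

The Eb alto saxophone sounds a major sixth below written, so transpose each written note down a major sixth.
A4 → C4
F#4 → A3
Cb4 → Ebb3
D4 → F3
Db5 → Fb4
Eb5 → Gb4

C4 A3 Ebb3 F3 Fb4 Gb4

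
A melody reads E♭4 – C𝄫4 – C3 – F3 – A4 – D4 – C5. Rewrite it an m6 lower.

G3 Ebb3 E2 A2 C#4 F#3 E4

Eb4 gives G3
Cbb4 gives Ebb3
C3 gives E2
F3 gives A2
A4 gives C#4
D4 gives F#3
C5 gives E4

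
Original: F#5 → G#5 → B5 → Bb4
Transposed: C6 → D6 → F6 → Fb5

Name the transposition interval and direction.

up a diminished fifth

From F#5 to C6 is 5 letter names — a fifth of some quality.
F#5 to C6 is 6 semitones, which makes it a diminished fifth; the second version is higher, so the direction is up.
Checking another pair — Bb4 → Fb5 — gives the same interval.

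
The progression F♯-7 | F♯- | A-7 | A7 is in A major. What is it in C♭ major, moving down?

Ab-7 Ab- Cb-7 Cb7

A major down to C♭ major is an augmented sixth; each chord root moves by that interval while the quality stays the same.
F♯-7: root F♯ down an augmented sixth → Ab, giving Ab-7.
F♯-: root F♯ down an augmented sixth → Ab, giving Ab-.
A-7: root A down an augmented sixth → Cb, giving Cb-7.
A7: root A down an augmented sixth → Cb, giving Cb7.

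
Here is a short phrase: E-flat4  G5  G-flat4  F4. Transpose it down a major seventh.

Eb4 to Fb3
G5 to Ab4
Gb4 to Abb3
F4 to Gb3

Fb3 Ab4 Abb3 Gb3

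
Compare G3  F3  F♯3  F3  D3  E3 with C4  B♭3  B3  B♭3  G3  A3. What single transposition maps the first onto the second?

Take the first pair: G3 → C4. G to C spans 4 letter names, so the interval is some kind of fourth.
G3 to C4 is 5 semitones, which makes it a perfect fourth; the second version is higher, so the direction is up.
Checking another pair — E3 → A3 — gives the same interval.

up a perfect fourth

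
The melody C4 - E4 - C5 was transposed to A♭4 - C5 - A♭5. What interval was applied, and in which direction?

up a minor sixth

From C4 to Ab4 is 6 letter names — a sixth of some quality.
C4 to Ab4 is 8 semitones, which makes it a minor sixth; the second version is higher, so the direction is up.
Checking another pair — C5 → Ab5 — gives the same interval.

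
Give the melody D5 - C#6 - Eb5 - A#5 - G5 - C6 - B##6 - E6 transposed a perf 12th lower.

G3 F#4 Ab3 D#4 C4 F4 E##5 A4

D5: a twelfth down reaches G, and 19 semitones makes it G3.
A perfect twelfth down from C#6 gives F#4.
Eb5: a twelfth down reaches A, and 19 semitones makes it Ab3.
A perfect twelfth down from A#5 gives D#4.
G5: a twelfth down reaches C, and 19 semitones makes it C4.
A perfect twelfth down from C6 gives F4.
A perfect twelfth down from B##6 gives E##5.
A perfect twelfth down from E6 gives A4.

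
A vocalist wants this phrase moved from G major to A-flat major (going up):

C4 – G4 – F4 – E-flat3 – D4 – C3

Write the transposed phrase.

Db4 Ab4 Gb4 Fb3 Eb4 Db3

From G up to A-flat is a minor second; apply that to each pitch.
C4 gives Db4
G4 gives Ab4
F4 gives Gb4
Eb3 gives Fb3
D4 gives Eb4
C3 gives Db3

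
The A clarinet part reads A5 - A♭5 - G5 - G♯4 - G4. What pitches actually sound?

F#5 F5 E5 E#4 E4

Written C4 on the A clarinet sounds as A3, a minor third lower; apply that shift to every note.
A5 → F#5
Ab5 → F5
G5 → E5
G#4 → E#4
G4 → E4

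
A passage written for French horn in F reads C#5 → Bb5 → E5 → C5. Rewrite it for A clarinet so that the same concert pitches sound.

A4 Gb5 C5 Ab4

First find concert pitch: the French horn in F sounds a perfect fifth below written, so C#5 Bb5 E5 C5 sounds F#4 Eb5 A4 F4.
Then write for A clarinet: it sounds a minor third below written, so the part must be a minor third above concert.
F#4 → A4
Eb5 → Gb5
A4 → C5
F4 → Ab4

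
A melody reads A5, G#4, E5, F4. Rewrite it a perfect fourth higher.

D6 C#5 A5 Bb4

A5 becomes D6
G#4 becomes C#5
E5 becomes A5
F4 becomes Bb4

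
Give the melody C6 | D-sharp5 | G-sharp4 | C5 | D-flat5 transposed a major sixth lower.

C6: a sixth down reaches E, and 9 semitones makes it Eb5.
D#5 down a major sixth is F#4.
A major sixth down from G#4 gives B3.
A major sixth down from C5 gives Eb4.
Db5 down a major sixth is Fb4.

Eb5 F#4 B3 Eb4 Fb4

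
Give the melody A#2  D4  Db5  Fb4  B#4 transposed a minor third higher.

C#3 F4 Fb5 Abb4 D#5

A#2 becomes C#3
D4 becomes F4
Db5 becomes Fb5
Fb4 becomes Abb4
B#4 becomes D#5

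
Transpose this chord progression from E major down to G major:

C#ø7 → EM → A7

Eø7 GM C7

E major down to G major is a major sixth; each chord root moves by that interval while the quality stays the same.
C#ø7: root C# down a major sixth → E, giving Eø7.
EM: root E down a major sixth → G, giving GM.
A7: root A down a major sixth → C, giving C7.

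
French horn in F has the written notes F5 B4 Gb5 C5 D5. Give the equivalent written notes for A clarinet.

Db5 G4 Ebb5 Ab4 Bb4

First find concert pitch: the French horn in F sounds a perfect fifth below written, so F5 B4 Gb5 C5 D5 sounds Bb4 E4 Cb5 F4 G4.
Then write for A clarinet: it sounds a minor third below written, so the part must be a minor third above concert.
Bb4 → Db5
E4 → G4
Cb5 → Ebb5
F4 → Ab4
G4 → Bb4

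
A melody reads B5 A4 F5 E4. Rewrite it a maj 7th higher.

B5: a seventh up reaches A, and 11 semitones makes it A#6.
A4 up a major seventh is G#5.
F5 up a major seventh is E6.
E4 up a major seventh is D#5.

A#6 G#5 E6 D#5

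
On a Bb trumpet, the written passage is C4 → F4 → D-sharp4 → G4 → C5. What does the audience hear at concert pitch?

Bb3 Eb4 C#4 F4 Bb4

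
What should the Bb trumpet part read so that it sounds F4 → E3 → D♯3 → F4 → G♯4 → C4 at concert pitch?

G4 F#3 E#3 G4 A#4 D4

The Bb trumpet sounds a major second below written, so the written part must be a major second above concert — transpose each note up.
F4 becomes G4
E3 becomes F#3
D#3 becomes E#3
F4 becomes G4
G#4 becomes A#4
C4 becomes D4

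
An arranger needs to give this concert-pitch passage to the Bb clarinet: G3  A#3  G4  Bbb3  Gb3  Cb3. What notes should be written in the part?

Written C4 sounds as Bb3 on the Bb clarinet, so concert pitches are written a major second up.
G3 -> A3
A#3 -> B#3
G4 -> A4
Bbb3 -> Cb4
Gb3 -> Ab3
Cb3 -> Db3

A3 B#3 A4 Cb4 Ab3 Db3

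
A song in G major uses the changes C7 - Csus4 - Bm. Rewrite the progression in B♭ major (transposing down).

G major down to B♭ major is a major sixth; each chord root moves by that interval while the quality stays the same.
C7: root C down a major sixth → Eb, giving Eb7.
Csus4: root C down a major sixth → Eb, giving Ebsus4.
Bm: root B down a major sixth → D, giving Dm.

Eb7 Ebsus4 Dm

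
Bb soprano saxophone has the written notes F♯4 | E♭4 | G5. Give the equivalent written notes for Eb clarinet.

C#4 Bb3 D5

First find concert pitch: the Bb soprano saxophone sounds a major second below written, so F♯4 E♭4 G5 sounds E4 Db4 F5.
Then write for Eb clarinet: it sounds a minor third above written, so the part must be a minor third below concert.
E4 → C#4
Db4 → Bb3
F5 → D5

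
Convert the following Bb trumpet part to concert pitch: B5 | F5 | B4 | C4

Written C4 on the Bb trumpet sounds as Bb3, a major second lower; apply that shift to every note.
B5 → A5
F5 → Eb5
B4 → A4
C4 → Bb3

A5 Eb5 A4 Bb3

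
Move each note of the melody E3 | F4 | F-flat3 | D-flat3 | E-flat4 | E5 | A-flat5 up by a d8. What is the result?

Eb4 Fb5 Fbb4 Dbb4 Ebb5 Eb6 Abb6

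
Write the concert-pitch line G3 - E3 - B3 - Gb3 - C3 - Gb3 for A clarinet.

Written C4 sounds as A3 on the A clarinet, so concert pitches are written a minor third up.
G3 -> Bb3
E3 -> G3
B3 -> D4
Gb3 -> Bbb3
C3 -> Eb3
Gb3 -> Bbb3

Bb3 G3 D4 Bbb3 Eb3 Bbb3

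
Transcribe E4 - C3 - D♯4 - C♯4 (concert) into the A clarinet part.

G4 Eb3 F#4 E4

Written C4 sounds as A3 on the A clarinet, so concert pitches are written a minor third up.
E4 to G4
C3 to Eb3
D#4 to F#4
C#4 to E4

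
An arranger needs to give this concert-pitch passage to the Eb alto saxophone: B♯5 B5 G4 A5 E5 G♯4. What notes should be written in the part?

Written C4 sounds as Eb3 on the Eb alto saxophone, so concert pitches are written a major sixth up.
B#5 -> G##6
B5 -> G#6
G4 -> E5
A5 -> F#6
E5 -> C#6
G#4 -> E#5

G##6 G#6 E5 F#6 C#6 E#5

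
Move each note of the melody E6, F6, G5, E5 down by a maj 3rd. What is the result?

C6 Db6 Eb5 C5

E6 gives C6
F6 gives Db6
G5 gives Eb5
E5 gives C5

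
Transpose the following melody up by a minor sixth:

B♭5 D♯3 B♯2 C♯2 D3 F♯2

Gb6 B3 G#3 A2 Bb3 D3

Bb5 up a minor sixth is Gb6.
D#3: a sixth up reaches B, and 8 semitones makes it B3.
B#2 up a minor sixth is G#3.
C#2: a sixth up reaches A, and 8 semitones makes it A2.
A minor sixth up from D3 gives Bb3.
F#2: a sixth up reaches D, and 8 semitones makes it D3.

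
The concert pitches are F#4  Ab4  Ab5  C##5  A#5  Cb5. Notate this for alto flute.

B4 Db5 Db6 F##5 D#6 Fb5

The alto flute sounds a perfect fourth below written, so the written part must be a perfect fourth above concert — transpose each note up.
F#4 to B4
Ab4 to Db5
Ab5 to Db6
C##5 to F##5
A#5 to D#6
Cb5 to Fb5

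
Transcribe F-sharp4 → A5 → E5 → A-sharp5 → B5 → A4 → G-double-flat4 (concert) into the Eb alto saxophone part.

The Eb alto saxophone sounds a major sixth below written, so the written part must be a major sixth above concert — transpose each note up.
F#4 gives D#5
A5 gives F#6
E5 gives C#6
A#5 gives F##6
B5 gives G#6
A4 gives F#5
Gbb4 gives Ebb5

D#5 F#6 C#6 F##6 G#6 F#5 Ebb5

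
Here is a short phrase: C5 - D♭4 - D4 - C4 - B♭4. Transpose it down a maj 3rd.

C5: a third down reaches A, and 4 semitones makes it Ab4.
A major third down from Db4 gives Bbb3.
D4: a third down reaches B, and 4 semitones makes it Bb3.
C4: a third down reaches A, and 4 semitones makes it Ab3.
Bb4: a third down reaches G, and 4 semitones makes it Gb4.

Ab4 Bbb3 Bb3 Ab3 Gb4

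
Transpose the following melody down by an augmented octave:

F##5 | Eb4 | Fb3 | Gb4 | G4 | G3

F##5 to F#4
Eb4 to Ebb3
Fb3 to Fbb2
Gb4 to Gbb3
G4 to Gb3
G3 to Gb2

F#4 Ebb3 Fbb2 Gbb3 Gb3 Gb2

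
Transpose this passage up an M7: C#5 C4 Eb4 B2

B#5 B4 D5 A#3

A major seventh up from C#5 gives B#5.
C4: a seventh up reaches B, and 11 semitones makes it B4.
Eb4: a seventh up reaches D, and 11 semitones makes it D5.
A major seventh up from B2 gives A#3.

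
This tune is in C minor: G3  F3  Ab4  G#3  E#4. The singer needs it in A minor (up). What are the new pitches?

E4 D4 F5 E#4 C##5

C minor to A minor up is a major sixth, so every note moves up by that interval.
G3 becomes E4
F3 becomes D4
Ab4 becomes F5
G#3 becomes E#4
E#4 becomes C##5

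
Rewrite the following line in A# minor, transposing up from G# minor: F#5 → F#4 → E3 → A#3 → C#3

G#5 G#4 F#3 B#3 D#3

G# minor to A# minor up is a major second, so every note moves up by that interval.
F#5 to G#5
F#4 to G#4
E3 to F#3
A#3 to B#3
C#3 to D#3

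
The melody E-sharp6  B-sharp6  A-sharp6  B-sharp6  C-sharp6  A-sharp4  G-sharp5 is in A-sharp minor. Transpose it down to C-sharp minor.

From A-sharp down to C-sharp is a major sixth; apply that to each pitch.
E#6 gives G#5
B#6 gives D#6
A#6 gives C#6
B#6 gives D#6
C#6 gives E5
A#4 gives C#4
G#5 gives B4

G#5 D#6 C#6 D#6 E5 C#4 B4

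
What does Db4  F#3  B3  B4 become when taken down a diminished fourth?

A3 C##3 F##3 F##4

Db4 down a diminished fourth is A3.
F#3 down a diminished fourth is C##3.
A diminished fourth down from B3 gives F##3.
B4: a fourth down reaches F, and 4 semitones makes it F##4.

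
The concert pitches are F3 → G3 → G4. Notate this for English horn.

Written C4 sounds as F3 on the English horn, so concert pitches are written a perfect fifth up.
F3 gives C4
G3 gives D4
G4 gives D5

C4 D4 D5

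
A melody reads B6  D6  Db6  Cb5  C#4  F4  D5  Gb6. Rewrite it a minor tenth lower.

G#5 B4 Bb4 Ab3 A#2 D3 B3 Eb5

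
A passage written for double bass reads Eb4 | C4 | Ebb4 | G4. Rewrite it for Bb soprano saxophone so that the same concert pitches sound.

F3 D3 Fb3 A3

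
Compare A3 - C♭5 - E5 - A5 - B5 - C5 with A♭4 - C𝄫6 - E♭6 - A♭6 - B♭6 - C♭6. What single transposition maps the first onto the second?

up a diminished octave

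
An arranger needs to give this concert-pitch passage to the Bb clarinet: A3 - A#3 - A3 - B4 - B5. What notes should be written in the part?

Written C4 sounds as Bb3 on the Bb clarinet, so concert pitches are written a major second up.
A3 → B3
A#3 → B#3
A3 → B3
B4 → C#5
B5 → C#6

B3 B#3 B3 C#5 C#6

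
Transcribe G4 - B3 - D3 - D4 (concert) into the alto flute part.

Written C4 sounds as G3 on the alto flute, so concert pitches are written a perfect fourth up.
G4 -> C5
B3 -> E4
D3 -> G3
D4 -> G4

C5 E4 G3 G4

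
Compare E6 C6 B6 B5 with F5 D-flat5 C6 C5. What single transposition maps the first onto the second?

Take the first pair: E6 → F5. E to F spans 7 letter names, so the interval is some kind of seventh.
F5 to E6 is 11 semitones, which makes it a major seventh; the second version is lower, so the direction is down.
Checking another pair — B5 → C5 — gives the same interval.

down a major seventh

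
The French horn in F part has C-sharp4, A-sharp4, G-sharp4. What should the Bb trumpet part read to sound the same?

G#3 E#4 D#4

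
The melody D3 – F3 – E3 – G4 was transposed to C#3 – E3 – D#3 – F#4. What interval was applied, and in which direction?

down a minor second

Take the first pair: D3 → C#3. D to C spans 2 letter names, so the interval is some kind of second.
C#3 to D3 is 1 semitone, which makes it a minor second; the second version is lower, so the direction is down.
Checking another pair — G4 → F#4 — gives the same interval.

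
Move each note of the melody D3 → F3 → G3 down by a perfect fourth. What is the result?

A2 C3 D3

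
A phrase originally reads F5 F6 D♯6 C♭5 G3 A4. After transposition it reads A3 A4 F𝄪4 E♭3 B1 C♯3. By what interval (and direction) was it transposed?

down a minor thirteenth

Take the first pair: F5 → A3. F to A spans 13 letter names, so the interval is some kind of thirteenth.
A3 to F5 is 20 semitones, which makes it a minor thirteenth; the second version is lower, so the direction is down.
Checking another pair — A4 → C#3 — gives the same interval.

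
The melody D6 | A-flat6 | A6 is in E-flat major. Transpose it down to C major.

From E-flat down to C is a minor third; apply that to each pitch.
D6 -> B5
Ab6 -> F6
A6 -> F#6

B5 F6 F#6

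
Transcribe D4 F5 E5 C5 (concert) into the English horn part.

The English horn sounds a perfect fifth below written, so the written part must be a perfect fifth above concert — transpose each note up.
D4 → A4
F5 → C6
E5 → B5
C5 → G5

A4 C6 B5 G5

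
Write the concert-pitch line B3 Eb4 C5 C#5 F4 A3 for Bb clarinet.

The Bb clarinet sounds a major second below written, so the written part must be a major second above concert — transpose each note up.
B3 -> C#4
Eb4 -> F4
C5 -> D5
C#5 -> D#5
F4 -> G4
A3 -> B3

C#4 F4 D5 D#5 G4 B3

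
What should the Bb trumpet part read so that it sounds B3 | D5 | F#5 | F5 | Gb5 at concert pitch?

C#4 E5 G#5 G5 Ab5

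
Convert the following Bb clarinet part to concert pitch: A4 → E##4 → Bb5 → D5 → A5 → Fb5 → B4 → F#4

The Bb clarinet sounds a major second below written, so transpose each written note down a major second.
A4 to G4
E##4 to D##4
Bb5 to Ab5
D5 to C5
A5 to G5
Fb5 to Ebb5
B4 to A4
F#4 to E4

G4 D##4 Ab5 C5 G5 Ebb5 A4 E4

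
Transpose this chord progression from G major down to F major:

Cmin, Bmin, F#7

Bbmin Amin E7

G major down to F major is a major second; each chord root moves by that interval while the quality stays the same.
Cmin: root C down a major second → Bb, giving Bbmin.
Bmin: root B down a major second → A, giving Amin.
F#7: root F# down a major second → E, giving E7.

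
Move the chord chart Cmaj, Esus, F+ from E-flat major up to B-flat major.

Gmaj Bsus C+

E-flat major up to B-flat major is a perfect fifth; each chord root moves by that interval while the quality stays the same.
Cmaj: root C up a perfect fifth → G, giving Gmaj.
Esus: root E up a perfect fifth → B, giving Bsus.
F+: root F up a perfect fifth → C, giving C+.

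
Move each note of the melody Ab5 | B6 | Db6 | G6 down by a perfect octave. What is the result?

Ab4 B5 Db5 G5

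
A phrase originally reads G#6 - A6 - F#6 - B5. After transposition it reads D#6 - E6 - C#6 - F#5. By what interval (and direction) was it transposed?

down a perfect fourth

Take the first pair: G#6 → D#6. G to D spans 4 letter names, so the interval is some kind of fourth.
D#6 to G#6 is 5 semitones, which makes it a perfect fourth; the second version is lower, so the direction is down.
Checking another pair — B5 → F#5 — gives the same interval.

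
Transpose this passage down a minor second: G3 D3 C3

F#3 C#3 B2

G3 down a minor second is F#3.
A minor second down from D3 gives C#3.
C3 down a minor second is B2.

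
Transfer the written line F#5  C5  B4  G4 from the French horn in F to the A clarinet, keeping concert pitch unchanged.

D5 Ab4 G4 Eb4

First find concert pitch: the French horn in F sounds a perfect fifth below written, so F#5 C5 B4 G4 sounds B4 F4 E4 C4.
Then write for A clarinet: it sounds a minor third below written, so the part must be a minor third above concert.
B4 → D5
F4 → Ab4
E4 → G4
C4 → Eb4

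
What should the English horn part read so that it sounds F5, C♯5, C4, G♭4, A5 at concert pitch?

Written C4 sounds as F3 on the English horn, so concert pitches are written a perfect fifth up.
F5 to C6
C#5 to G#5
C4 to G4
Gb4 to Db5
A5 to E6

C6 G#5 G4 Db5 E6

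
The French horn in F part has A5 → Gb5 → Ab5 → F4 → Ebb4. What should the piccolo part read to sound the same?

D4 Cb4 Db4 Bb2 Abb2

First find concert pitch: the French horn in F sounds a perfect fifth below written, so A5 Gb5 Ab5 F4 Ebb4 sounds D5 Cb5 Db5 Bb3 Abb3.
Then write for piccolo: it sounds a perfect octave above written, so the part must be a perfect octave below concert.
D5 → D4
Cb5 → Cb4
Db5 → Db4
Bb3 → Bb2
Abb3 → Abb2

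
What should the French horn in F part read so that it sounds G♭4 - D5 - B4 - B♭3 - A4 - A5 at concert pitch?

The French horn in F sounds a perfect fifth below written, so the written part must be a perfect fifth above concert — transpose each note up.
Gb4 → Db5
D5 → A5
B4 → F#5
Bb3 → F4
A4 → E5
A5 → E6

Db5 A5 F#5 F4 E5 E6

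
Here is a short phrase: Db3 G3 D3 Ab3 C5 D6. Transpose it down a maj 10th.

Bbb1 Eb2 Bb1 Fb2 Ab3 Bb4

A major tenth down from Db3 gives Bbb1.
G3 down a major tenth is Eb2.
D3 down a major tenth is Bb1.
Ab3: a tenth down reaches F, and 16 semitones makes it Fb2.
C5: a tenth down reaches A, and 16 semitones makes it Ab3.
D6: a tenth down reaches B, and 16 semitones makes it Bb4.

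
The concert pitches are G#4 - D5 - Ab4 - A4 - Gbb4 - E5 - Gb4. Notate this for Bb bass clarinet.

The Bb bass clarinet sounds a major ninth below written, so the written part must be a major ninth above concert — transpose each note up.
G#4 gives A#5
D5 gives E6
Ab4 gives Bb5
A4 gives B5
Gbb4 gives Abb5
E5 gives F#6
Gb4 gives Ab5

A#5 E6 Bb5 B5 Abb5 F#6 Ab5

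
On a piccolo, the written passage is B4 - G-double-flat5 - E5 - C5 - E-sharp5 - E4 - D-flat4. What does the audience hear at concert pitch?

Written C4 on the piccolo sounds as C5, a perfect octave higher; apply that shift to every note.
B4 gives B5
Gbb5 gives Gbb6
E5 gives E6
C5 gives C6
E#5 gives E#6
E4 gives E5
Db4 gives Db5

B5 Gbb6 E6 C6 E#6 E5 Db5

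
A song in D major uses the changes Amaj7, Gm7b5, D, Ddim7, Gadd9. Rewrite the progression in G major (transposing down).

D major down to G major is a perfect fifth; each chord root moves by that interval while the quality stays the same.
Amaj7: root A down a perfect fifth → D, giving Dmaj7.
Gm7b5: root G down a perfect fifth → C, giving Cm7b5.
D: root D down a perfect fifth → G, giving G.
Ddim7: root D down a perfect fifth → G, giving Gdim7.
Gadd9: root G down a perfect fifth → C, giving Cadd9.

Dmaj7 Cm7b5 G Gdim7 Cadd9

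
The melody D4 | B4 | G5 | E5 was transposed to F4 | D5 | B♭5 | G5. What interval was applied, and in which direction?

up a minor third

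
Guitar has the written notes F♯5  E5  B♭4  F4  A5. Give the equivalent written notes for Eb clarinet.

First find concert pitch: the guitar sounds a perfect octave below written, so F♯5 E5 B♭4 F4 A5 sounds F#4 E4 Bb3 F3 A4.
Then write for Eb clarinet: it sounds a minor third above written, so the part must be a minor third below concert.
F#4 → D#4
E4 → C#4
Bb3 → G3
F3 → D3
A4 → F#4

D#4 C#4 G3 D3 F#4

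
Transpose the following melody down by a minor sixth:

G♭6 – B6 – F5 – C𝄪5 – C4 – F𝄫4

Gb6 -> Bb5
B6 -> D#6
F5 -> A4
C##5 -> E##4
C4 -> E3
Fbb4 -> Abb3

Bb5 D#6 A4 E##4 E3 Abb3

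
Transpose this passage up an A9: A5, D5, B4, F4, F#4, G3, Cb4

A5 to B#6
D5 to E#6
B4 to C##6
F4 to G#5
F#4 to G##5
G3 to A#4
Cb4 to D5

B#6 E#6 C##6 G#5 G##5 A#4 D5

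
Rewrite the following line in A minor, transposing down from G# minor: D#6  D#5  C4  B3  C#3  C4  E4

E5 E4 Db3 C3 D2 Db3 F3

G# minor to A minor down is a major seventh, so every note moves down by that interval.
D#6 to E5
D#5 to E4
C4 to Db3
B3 to C3
C#3 to D2
C4 to Db3
E4 to F3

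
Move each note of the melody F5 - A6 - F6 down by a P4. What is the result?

F5 down a perfect fourth is C5.
A6: a fourth down reaches E, and 5 semitones makes it E6.
A perfect fourth down from F6 gives C6.

C5 E6 C6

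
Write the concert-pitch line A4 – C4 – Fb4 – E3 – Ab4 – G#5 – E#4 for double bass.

A5 C5 Fb5 E4 Ab5 G#6 E#5

The double bass sounds a perfect octave below written, so the written part must be a perfect octave above concert — transpose each note up.
A4 → A5
C4 → C5
Fb4 → Fb5
E3 → E4
Ab4 → Ab5
G#5 → G#6
E#4 → E#5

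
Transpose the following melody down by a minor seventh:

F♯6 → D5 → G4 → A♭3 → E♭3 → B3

G#5 E4 A3 Bb2 F2 C#3

F#6 becomes G#5
D5 becomes E4
G4 becomes A3
Ab3 becomes Bb2
Eb3 becomes F2
B3 becomes C#3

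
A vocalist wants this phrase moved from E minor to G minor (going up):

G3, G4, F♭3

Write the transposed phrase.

E minor to G minor up is a minor third, so every note moves up by that interval.
G3 → Bb3
G4 → Bb4
Fb3 → Abb3

Bb3 Bb4 Abb3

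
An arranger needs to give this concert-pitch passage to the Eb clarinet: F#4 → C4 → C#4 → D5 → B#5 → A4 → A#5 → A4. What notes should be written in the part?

Written C4 sounds as Eb4 on the Eb clarinet, so concert pitches are written a minor third down.
F#4 becomes D#4
C4 becomes A3
C#4 becomes A#3
D5 becomes B4
B#5 becomes G##5
A4 becomes F#4
A#5 becomes F##5
A4 becomes F#4

D#4 A3 A#3 B4 G##5 F#4 F##5 F#4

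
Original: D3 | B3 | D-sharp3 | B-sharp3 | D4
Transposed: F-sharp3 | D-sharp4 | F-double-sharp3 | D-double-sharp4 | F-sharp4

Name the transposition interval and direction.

From D3 to F#3 is 3 letter names — a third of some quality.
D3 to F#3 is 4 semitones, which makes it a major third; the second version is higher, so the direction is up.
Checking another pair — D4 → F#4 — gives the same interval.

up a major third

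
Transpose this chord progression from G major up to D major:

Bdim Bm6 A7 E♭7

G major up to D major is a perfect fifth; each chord root moves by that interval while the quality stays the same.
Bdim: root B up a perfect fifth → F#, giving F#dim.
Bm6: root B up a perfect fifth → F#, giving F#m6.
A7: root A up a perfect fifth → E, giving E7.
E♭7: root E♭ up a perfect fifth → Bb, giving Bb7.

F#dim F#m6 E7 Bb7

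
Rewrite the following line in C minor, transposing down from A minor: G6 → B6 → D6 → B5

A minor to C minor down is a major sixth, so every note moves down by that interval.
G6 gives Bb5
B6 gives D6
D6 gives F5
B5 gives D5

Bb5 D6 F5 D5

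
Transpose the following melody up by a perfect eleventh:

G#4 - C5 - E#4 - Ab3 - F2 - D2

A perfect eleventh up from G#4 gives C#6.
C5 up a perfect eleventh is F6.
E#4 up a perfect eleventh is A#5.
Ab3: an eleventh up reaches D, and 17 semitones makes it Db5.
A perfect eleventh up from F2 gives Bb3.
D2: an eleventh up reaches G, and 17 semitones makes it G3.

C#6 F6 A#5 Db5 Bb3 G3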